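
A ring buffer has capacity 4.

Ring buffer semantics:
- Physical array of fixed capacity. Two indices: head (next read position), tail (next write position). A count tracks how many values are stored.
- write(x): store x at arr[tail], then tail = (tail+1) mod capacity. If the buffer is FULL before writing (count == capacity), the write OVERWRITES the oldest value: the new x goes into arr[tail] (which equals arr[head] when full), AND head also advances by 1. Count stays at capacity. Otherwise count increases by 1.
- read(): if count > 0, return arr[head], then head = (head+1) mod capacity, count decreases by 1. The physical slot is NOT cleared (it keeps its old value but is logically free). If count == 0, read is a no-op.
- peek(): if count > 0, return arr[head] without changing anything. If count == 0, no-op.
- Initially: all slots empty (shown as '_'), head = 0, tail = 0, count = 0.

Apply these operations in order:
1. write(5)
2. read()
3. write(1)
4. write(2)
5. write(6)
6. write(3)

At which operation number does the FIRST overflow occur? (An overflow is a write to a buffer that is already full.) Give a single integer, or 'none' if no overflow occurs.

Answer: none

Derivation:
After op 1 (write(5)): arr=[5 _ _ _] head=0 tail=1 count=1
After op 2 (read()): arr=[5 _ _ _] head=1 tail=1 count=0
After op 3 (write(1)): arr=[5 1 _ _] head=1 tail=2 count=1
After op 4 (write(2)): arr=[5 1 2 _] head=1 tail=3 count=2
After op 5 (write(6)): arr=[5 1 2 6] head=1 tail=0 count=3
After op 6 (write(3)): arr=[3 1 2 6] head=1 tail=1 count=4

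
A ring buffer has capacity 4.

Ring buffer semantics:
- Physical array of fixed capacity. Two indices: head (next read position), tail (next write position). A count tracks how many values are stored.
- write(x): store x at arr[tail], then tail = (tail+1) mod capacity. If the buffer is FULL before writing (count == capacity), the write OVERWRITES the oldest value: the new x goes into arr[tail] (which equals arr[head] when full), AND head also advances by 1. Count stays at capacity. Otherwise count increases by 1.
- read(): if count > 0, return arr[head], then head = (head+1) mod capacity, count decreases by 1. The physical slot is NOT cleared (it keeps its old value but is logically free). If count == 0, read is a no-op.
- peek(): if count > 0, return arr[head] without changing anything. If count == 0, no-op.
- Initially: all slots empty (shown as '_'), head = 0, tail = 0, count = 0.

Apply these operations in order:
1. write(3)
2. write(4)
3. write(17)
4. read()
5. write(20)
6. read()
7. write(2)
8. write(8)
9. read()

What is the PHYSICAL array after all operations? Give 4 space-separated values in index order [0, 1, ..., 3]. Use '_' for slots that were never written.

Answer: 2 8 17 20

Derivation:
After op 1 (write(3)): arr=[3 _ _ _] head=0 tail=1 count=1
After op 2 (write(4)): arr=[3 4 _ _] head=0 tail=2 count=2
After op 3 (write(17)): arr=[3 4 17 _] head=0 tail=3 count=3
After op 4 (read()): arr=[3 4 17 _] head=1 tail=3 count=2
After op 5 (write(20)): arr=[3 4 17 20] head=1 tail=0 count=3
After op 6 (read()): arr=[3 4 17 20] head=2 tail=0 count=2
After op 7 (write(2)): arr=[2 4 17 20] head=2 tail=1 count=3
After op 8 (write(8)): arr=[2 8 17 20] head=2 tail=2 count=4
After op 9 (read()): arr=[2 8 17 20] head=3 tail=2 count=3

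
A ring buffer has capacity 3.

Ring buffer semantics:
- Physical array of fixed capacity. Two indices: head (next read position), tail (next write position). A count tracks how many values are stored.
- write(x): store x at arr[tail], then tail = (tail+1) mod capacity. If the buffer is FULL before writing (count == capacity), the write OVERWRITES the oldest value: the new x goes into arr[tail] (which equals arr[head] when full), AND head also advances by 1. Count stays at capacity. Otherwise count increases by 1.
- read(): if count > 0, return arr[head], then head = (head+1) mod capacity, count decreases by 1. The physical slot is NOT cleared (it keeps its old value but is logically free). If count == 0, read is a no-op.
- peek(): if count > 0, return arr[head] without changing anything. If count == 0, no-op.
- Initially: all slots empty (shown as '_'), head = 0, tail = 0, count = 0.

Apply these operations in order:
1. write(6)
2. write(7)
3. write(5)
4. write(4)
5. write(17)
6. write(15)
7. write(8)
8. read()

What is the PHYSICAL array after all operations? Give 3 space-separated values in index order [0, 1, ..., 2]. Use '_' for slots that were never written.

Answer: 8 17 15

Derivation:
After op 1 (write(6)): arr=[6 _ _] head=0 tail=1 count=1
After op 2 (write(7)): arr=[6 7 _] head=0 tail=2 count=2
After op 3 (write(5)): arr=[6 7 5] head=0 tail=0 count=3
After op 4 (write(4)): arr=[4 7 5] head=1 tail=1 count=3
After op 5 (write(17)): arr=[4 17 5] head=2 tail=2 count=3
After op 6 (write(15)): arr=[4 17 15] head=0 tail=0 count=3
After op 7 (write(8)): arr=[8 17 15] head=1 tail=1 count=3
After op 8 (read()): arr=[8 17 15] head=2 tail=1 count=2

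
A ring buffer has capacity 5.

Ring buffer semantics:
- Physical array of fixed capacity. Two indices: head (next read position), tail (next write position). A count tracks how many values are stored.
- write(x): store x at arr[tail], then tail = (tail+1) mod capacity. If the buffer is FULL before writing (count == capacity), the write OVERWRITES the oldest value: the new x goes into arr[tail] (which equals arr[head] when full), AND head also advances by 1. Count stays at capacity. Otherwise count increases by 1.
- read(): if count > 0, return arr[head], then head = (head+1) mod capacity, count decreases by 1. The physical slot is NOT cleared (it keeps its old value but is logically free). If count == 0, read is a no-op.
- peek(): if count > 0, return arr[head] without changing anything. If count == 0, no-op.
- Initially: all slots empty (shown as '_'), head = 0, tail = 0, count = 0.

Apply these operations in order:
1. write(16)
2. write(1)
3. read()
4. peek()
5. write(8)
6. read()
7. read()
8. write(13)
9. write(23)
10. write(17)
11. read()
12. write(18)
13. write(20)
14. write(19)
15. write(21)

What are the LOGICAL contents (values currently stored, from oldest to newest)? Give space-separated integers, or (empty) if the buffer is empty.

After op 1 (write(16)): arr=[16 _ _ _ _] head=0 tail=1 count=1
After op 2 (write(1)): arr=[16 1 _ _ _] head=0 tail=2 count=2
After op 3 (read()): arr=[16 1 _ _ _] head=1 tail=2 count=1
After op 4 (peek()): arr=[16 1 _ _ _] head=1 tail=2 count=1
After op 5 (write(8)): arr=[16 1 8 _ _] head=1 tail=3 count=2
After op 6 (read()): arr=[16 1 8 _ _] head=2 tail=3 count=1
After op 7 (read()): arr=[16 1 8 _ _] head=3 tail=3 count=0
After op 8 (write(13)): arr=[16 1 8 13 _] head=3 tail=4 count=1
After op 9 (write(23)): arr=[16 1 8 13 23] head=3 tail=0 count=2
After op 10 (write(17)): arr=[17 1 8 13 23] head=3 tail=1 count=3
After op 11 (read()): arr=[17 1 8 13 23] head=4 tail=1 count=2
After op 12 (write(18)): arr=[17 18 8 13 23] head=4 tail=2 count=3
After op 13 (write(20)): arr=[17 18 20 13 23] head=4 tail=3 count=4
After op 14 (write(19)): arr=[17 18 20 19 23] head=4 tail=4 count=5
After op 15 (write(21)): arr=[17 18 20 19 21] head=0 tail=0 count=5

Answer: 17 18 20 19 21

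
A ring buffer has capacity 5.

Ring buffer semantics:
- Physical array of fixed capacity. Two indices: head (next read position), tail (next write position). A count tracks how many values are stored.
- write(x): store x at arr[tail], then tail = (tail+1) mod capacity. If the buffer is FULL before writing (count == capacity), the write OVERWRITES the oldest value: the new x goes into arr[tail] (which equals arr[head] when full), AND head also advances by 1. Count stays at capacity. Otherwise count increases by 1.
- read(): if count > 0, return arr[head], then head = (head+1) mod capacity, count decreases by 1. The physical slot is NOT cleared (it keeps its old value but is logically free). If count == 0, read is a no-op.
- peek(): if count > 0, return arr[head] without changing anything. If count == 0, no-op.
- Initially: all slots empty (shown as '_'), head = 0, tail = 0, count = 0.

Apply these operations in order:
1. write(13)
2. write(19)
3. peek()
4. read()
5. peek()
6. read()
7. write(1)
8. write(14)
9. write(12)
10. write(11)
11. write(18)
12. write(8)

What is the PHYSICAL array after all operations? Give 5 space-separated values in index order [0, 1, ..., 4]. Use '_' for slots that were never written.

Answer: 11 18 8 14 12

Derivation:
After op 1 (write(13)): arr=[13 _ _ _ _] head=0 tail=1 count=1
After op 2 (write(19)): arr=[13 19 _ _ _] head=0 tail=2 count=2
After op 3 (peek()): arr=[13 19 _ _ _] head=0 tail=2 count=2
After op 4 (read()): arr=[13 19 _ _ _] head=1 tail=2 count=1
After op 5 (peek()): arr=[13 19 _ _ _] head=1 tail=2 count=1
After op 6 (read()): arr=[13 19 _ _ _] head=2 tail=2 count=0
After op 7 (write(1)): arr=[13 19 1 _ _] head=2 tail=3 count=1
After op 8 (write(14)): arr=[13 19 1 14 _] head=2 tail=4 count=2
After op 9 (write(12)): arr=[13 19 1 14 12] head=2 tail=0 count=3
After op 10 (write(11)): arr=[11 19 1 14 12] head=2 tail=1 count=4
After op 11 (write(18)): arr=[11 18 1 14 12] head=2 tail=2 count=5
After op 12 (write(8)): arr=[11 18 8 14 12] head=3 tail=3 count=5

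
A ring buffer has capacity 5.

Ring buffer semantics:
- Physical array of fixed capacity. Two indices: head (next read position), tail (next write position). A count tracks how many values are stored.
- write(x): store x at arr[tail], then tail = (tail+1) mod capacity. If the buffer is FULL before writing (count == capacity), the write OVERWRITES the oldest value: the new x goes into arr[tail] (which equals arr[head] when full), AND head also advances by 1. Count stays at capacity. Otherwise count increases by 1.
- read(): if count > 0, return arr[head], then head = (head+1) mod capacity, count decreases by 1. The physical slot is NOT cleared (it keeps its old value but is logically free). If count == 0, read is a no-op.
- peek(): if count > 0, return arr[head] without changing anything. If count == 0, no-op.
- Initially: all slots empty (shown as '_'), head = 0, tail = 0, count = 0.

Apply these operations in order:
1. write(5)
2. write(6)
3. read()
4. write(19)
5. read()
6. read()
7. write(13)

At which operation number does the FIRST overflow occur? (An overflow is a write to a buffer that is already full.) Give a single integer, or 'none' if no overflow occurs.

After op 1 (write(5)): arr=[5 _ _ _ _] head=0 tail=1 count=1
After op 2 (write(6)): arr=[5 6 _ _ _] head=0 tail=2 count=2
After op 3 (read()): arr=[5 6 _ _ _] head=1 tail=2 count=1
After op 4 (write(19)): arr=[5 6 19 _ _] head=1 tail=3 count=2
After op 5 (read()): arr=[5 6 19 _ _] head=2 tail=3 count=1
After op 6 (read()): arr=[5 6 19 _ _] head=3 tail=3 count=0
After op 7 (write(13)): arr=[5 6 19 13 _] head=3 tail=4 count=1

Answer: none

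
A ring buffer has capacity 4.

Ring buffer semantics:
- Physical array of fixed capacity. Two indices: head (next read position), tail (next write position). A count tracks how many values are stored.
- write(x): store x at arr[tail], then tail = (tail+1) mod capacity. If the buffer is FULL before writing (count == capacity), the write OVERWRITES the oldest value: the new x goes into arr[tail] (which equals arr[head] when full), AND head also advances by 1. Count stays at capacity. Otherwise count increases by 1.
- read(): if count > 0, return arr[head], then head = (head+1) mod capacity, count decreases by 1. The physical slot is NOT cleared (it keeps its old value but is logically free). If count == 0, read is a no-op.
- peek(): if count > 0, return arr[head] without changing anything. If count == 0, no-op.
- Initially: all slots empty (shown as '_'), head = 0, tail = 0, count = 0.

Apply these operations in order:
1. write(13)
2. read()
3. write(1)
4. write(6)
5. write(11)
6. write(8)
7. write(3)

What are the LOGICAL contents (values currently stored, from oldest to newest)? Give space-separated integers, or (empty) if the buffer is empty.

Answer: 6 11 8 3

Derivation:
After op 1 (write(13)): arr=[13 _ _ _] head=0 tail=1 count=1
After op 2 (read()): arr=[13 _ _ _] head=1 tail=1 count=0
After op 3 (write(1)): arr=[13 1 _ _] head=1 tail=2 count=1
After op 4 (write(6)): arr=[13 1 6 _] head=1 tail=3 count=2
After op 5 (write(11)): arr=[13 1 6 11] head=1 tail=0 count=3
After op 6 (write(8)): arr=[8 1 6 11] head=1 tail=1 count=4
After op 7 (write(3)): arr=[8 3 6 11] head=2 tail=2 count=4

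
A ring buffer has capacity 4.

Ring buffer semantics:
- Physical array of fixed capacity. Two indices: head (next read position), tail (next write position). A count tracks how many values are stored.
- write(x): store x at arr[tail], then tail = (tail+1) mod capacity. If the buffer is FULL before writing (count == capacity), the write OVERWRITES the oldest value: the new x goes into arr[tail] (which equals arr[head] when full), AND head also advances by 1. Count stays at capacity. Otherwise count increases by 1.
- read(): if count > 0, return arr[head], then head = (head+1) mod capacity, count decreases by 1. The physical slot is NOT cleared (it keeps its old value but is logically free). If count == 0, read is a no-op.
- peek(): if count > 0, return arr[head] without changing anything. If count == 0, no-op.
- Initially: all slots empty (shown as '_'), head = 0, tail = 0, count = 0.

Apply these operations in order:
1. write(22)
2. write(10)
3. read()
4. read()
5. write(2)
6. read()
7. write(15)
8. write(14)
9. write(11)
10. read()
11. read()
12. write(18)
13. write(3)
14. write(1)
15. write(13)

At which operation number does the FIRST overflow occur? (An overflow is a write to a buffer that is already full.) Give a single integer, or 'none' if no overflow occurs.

After op 1 (write(22)): arr=[22 _ _ _] head=0 tail=1 count=1
After op 2 (write(10)): arr=[22 10 _ _] head=0 tail=2 count=2
After op 3 (read()): arr=[22 10 _ _] head=1 tail=2 count=1
After op 4 (read()): arr=[22 10 _ _] head=2 tail=2 count=0
After op 5 (write(2)): arr=[22 10 2 _] head=2 tail=3 count=1
After op 6 (read()): arr=[22 10 2 _] head=3 tail=3 count=0
After op 7 (write(15)): arr=[22 10 2 15] head=3 tail=0 count=1
After op 8 (write(14)): arr=[14 10 2 15] head=3 tail=1 count=2
After op 9 (write(11)): arr=[14 11 2 15] head=3 tail=2 count=3
After op 10 (read()): arr=[14 11 2 15] head=0 tail=2 count=2
After op 11 (read()): arr=[14 11 2 15] head=1 tail=2 count=1
After op 12 (write(18)): arr=[14 11 18 15] head=1 tail=3 count=2
After op 13 (write(3)): arr=[14 11 18 3] head=1 tail=0 count=3
After op 14 (write(1)): arr=[1 11 18 3] head=1 tail=1 count=4
After op 15 (write(13)): arr=[1 13 18 3] head=2 tail=2 count=4

Answer: 15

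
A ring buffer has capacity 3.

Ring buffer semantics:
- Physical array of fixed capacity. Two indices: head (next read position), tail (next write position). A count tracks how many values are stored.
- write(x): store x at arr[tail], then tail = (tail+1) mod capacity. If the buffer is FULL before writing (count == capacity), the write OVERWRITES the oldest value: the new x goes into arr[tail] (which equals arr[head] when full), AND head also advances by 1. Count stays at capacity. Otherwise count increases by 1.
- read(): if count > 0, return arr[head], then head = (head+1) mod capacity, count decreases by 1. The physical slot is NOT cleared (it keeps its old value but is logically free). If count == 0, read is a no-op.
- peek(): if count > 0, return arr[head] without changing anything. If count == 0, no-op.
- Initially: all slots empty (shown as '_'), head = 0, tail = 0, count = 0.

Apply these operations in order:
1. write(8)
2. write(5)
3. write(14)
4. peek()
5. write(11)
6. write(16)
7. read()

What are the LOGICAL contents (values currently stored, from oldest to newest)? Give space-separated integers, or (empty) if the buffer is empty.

After op 1 (write(8)): arr=[8 _ _] head=0 tail=1 count=1
After op 2 (write(5)): arr=[8 5 _] head=0 tail=2 count=2
After op 3 (write(14)): arr=[8 5 14] head=0 tail=0 count=3
After op 4 (peek()): arr=[8 5 14] head=0 tail=0 count=3
After op 5 (write(11)): arr=[11 5 14] head=1 tail=1 count=3
After op 6 (write(16)): arr=[11 16 14] head=2 tail=2 count=3
After op 7 (read()): arr=[11 16 14] head=0 tail=2 count=2

Answer: 11 16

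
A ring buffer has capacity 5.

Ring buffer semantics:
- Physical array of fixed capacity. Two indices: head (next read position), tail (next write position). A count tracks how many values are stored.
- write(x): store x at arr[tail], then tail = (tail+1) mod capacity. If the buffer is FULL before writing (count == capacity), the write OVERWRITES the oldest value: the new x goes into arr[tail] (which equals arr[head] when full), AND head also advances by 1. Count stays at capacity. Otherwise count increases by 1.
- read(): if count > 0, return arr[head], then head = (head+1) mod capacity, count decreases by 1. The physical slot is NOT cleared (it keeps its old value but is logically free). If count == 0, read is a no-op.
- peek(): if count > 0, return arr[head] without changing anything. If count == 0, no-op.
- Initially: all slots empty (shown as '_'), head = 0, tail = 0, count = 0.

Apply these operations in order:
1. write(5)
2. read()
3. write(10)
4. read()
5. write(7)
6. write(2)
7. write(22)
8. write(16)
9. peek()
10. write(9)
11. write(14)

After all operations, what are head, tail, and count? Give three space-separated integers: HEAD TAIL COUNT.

After op 1 (write(5)): arr=[5 _ _ _ _] head=0 tail=1 count=1
After op 2 (read()): arr=[5 _ _ _ _] head=1 tail=1 count=0
After op 3 (write(10)): arr=[5 10 _ _ _] head=1 tail=2 count=1
After op 4 (read()): arr=[5 10 _ _ _] head=2 tail=2 count=0
After op 5 (write(7)): arr=[5 10 7 _ _] head=2 tail=3 count=1
After op 6 (write(2)): arr=[5 10 7 2 _] head=2 tail=4 count=2
After op 7 (write(22)): arr=[5 10 7 2 22] head=2 tail=0 count=3
After op 8 (write(16)): arr=[16 10 7 2 22] head=2 tail=1 count=4
After op 9 (peek()): arr=[16 10 7 2 22] head=2 tail=1 count=4
After op 10 (write(9)): arr=[16 9 7 2 22] head=2 tail=2 count=5
After op 11 (write(14)): arr=[16 9 14 2 22] head=3 tail=3 count=5

Answer: 3 3 5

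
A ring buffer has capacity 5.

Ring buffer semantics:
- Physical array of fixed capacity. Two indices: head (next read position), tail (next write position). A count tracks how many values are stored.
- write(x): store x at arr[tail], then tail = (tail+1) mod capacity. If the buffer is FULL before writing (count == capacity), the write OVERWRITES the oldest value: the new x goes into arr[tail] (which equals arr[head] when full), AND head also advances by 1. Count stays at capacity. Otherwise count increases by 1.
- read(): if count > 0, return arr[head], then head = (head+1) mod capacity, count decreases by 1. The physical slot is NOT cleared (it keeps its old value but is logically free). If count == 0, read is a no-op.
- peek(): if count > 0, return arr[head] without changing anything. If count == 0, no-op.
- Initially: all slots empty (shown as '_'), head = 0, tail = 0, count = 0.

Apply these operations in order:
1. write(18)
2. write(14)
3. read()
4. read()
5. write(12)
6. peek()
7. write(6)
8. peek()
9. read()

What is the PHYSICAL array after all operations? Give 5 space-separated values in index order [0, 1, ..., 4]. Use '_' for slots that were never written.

After op 1 (write(18)): arr=[18 _ _ _ _] head=0 tail=1 count=1
After op 2 (write(14)): arr=[18 14 _ _ _] head=0 tail=2 count=2
After op 3 (read()): arr=[18 14 _ _ _] head=1 tail=2 count=1
After op 4 (read()): arr=[18 14 _ _ _] head=2 tail=2 count=0
After op 5 (write(12)): arr=[18 14 12 _ _] head=2 tail=3 count=1
After op 6 (peek()): arr=[18 14 12 _ _] head=2 tail=3 count=1
After op 7 (write(6)): arr=[18 14 12 6 _] head=2 tail=4 count=2
After op 8 (peek()): arr=[18 14 12 6 _] head=2 tail=4 count=2
After op 9 (read()): arr=[18 14 12 6 _] head=3 tail=4 count=1

Answer: 18 14 12 6 _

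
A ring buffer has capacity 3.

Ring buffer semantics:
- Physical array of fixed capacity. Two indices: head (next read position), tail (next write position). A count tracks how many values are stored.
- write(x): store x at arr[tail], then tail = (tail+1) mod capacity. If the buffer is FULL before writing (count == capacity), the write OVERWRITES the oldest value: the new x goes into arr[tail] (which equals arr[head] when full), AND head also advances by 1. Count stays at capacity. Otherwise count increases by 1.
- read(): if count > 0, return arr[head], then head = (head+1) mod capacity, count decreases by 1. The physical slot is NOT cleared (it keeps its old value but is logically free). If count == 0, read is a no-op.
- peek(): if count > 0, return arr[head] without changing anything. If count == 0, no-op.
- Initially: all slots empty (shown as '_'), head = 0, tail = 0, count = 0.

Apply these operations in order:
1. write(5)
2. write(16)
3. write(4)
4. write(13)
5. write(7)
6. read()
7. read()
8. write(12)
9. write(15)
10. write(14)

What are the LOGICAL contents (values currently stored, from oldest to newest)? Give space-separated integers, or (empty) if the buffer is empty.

Answer: 12 15 14

Derivation:
After op 1 (write(5)): arr=[5 _ _] head=0 tail=1 count=1
After op 2 (write(16)): arr=[5 16 _] head=0 tail=2 count=2
After op 3 (write(4)): arr=[5 16 4] head=0 tail=0 count=3
After op 4 (write(13)): arr=[13 16 4] head=1 tail=1 count=3
After op 5 (write(7)): arr=[13 7 4] head=2 tail=2 count=3
After op 6 (read()): arr=[13 7 4] head=0 tail=2 count=2
After op 7 (read()): arr=[13 7 4] head=1 tail=2 count=1
After op 8 (write(12)): arr=[13 7 12] head=1 tail=0 count=2
After op 9 (write(15)): arr=[15 7 12] head=1 tail=1 count=3
After op 10 (write(14)): arr=[15 14 12] head=2 tail=2 count=3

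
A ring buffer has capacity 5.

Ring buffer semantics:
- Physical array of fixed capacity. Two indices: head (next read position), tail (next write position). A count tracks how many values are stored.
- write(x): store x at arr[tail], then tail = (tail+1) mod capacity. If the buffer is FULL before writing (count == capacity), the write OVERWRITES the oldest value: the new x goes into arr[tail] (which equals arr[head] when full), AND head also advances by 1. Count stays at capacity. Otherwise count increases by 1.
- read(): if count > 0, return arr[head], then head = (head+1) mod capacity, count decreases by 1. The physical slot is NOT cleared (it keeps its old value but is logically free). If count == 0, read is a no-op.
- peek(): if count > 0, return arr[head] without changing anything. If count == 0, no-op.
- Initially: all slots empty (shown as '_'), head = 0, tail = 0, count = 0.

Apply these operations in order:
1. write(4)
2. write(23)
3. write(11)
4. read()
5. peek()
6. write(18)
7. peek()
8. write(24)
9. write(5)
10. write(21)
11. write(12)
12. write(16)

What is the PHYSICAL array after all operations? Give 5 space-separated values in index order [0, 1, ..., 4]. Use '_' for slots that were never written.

Answer: 5 21 12 16 24

Derivation:
After op 1 (write(4)): arr=[4 _ _ _ _] head=0 tail=1 count=1
After op 2 (write(23)): arr=[4 23 _ _ _] head=0 tail=2 count=2
After op 3 (write(11)): arr=[4 23 11 _ _] head=0 tail=3 count=3
After op 4 (read()): arr=[4 23 11 _ _] head=1 tail=3 count=2
After op 5 (peek()): arr=[4 23 11 _ _] head=1 tail=3 count=2
After op 6 (write(18)): arr=[4 23 11 18 _] head=1 tail=4 count=3
After op 7 (peek()): arr=[4 23 11 18 _] head=1 tail=4 count=3
After op 8 (write(24)): arr=[4 23 11 18 24] head=1 tail=0 count=4
After op 9 (write(5)): arr=[5 23 11 18 24] head=1 tail=1 count=5
After op 10 (write(21)): arr=[5 21 11 18 24] head=2 tail=2 count=5
After op 11 (write(12)): arr=[5 21 12 18 24] head=3 tail=3 count=5
After op 12 (write(16)): arr=[5 21 12 16 24] head=4 tail=4 count=5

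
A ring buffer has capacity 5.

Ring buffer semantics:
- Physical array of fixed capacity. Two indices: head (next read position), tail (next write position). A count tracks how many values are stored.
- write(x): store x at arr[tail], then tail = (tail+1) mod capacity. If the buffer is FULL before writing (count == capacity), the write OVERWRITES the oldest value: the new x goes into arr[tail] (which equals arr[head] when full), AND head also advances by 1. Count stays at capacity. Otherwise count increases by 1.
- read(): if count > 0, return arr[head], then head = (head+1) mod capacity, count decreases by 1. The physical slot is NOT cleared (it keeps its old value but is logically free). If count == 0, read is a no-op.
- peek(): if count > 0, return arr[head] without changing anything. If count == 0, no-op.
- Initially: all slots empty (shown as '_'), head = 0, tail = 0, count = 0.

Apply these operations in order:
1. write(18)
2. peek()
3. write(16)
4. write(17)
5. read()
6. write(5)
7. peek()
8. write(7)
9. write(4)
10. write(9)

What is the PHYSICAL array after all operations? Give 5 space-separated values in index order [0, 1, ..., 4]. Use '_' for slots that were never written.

Answer: 4 9 17 5 7

Derivation:
After op 1 (write(18)): arr=[18 _ _ _ _] head=0 tail=1 count=1
After op 2 (peek()): arr=[18 _ _ _ _] head=0 tail=1 count=1
After op 3 (write(16)): arr=[18 16 _ _ _] head=0 tail=2 count=2
After op 4 (write(17)): arr=[18 16 17 _ _] head=0 tail=3 count=3
After op 5 (read()): arr=[18 16 17 _ _] head=1 tail=3 count=2
After op 6 (write(5)): arr=[18 16 17 5 _] head=1 tail=4 count=3
After op 7 (peek()): arr=[18 16 17 5 _] head=1 tail=4 count=3
After op 8 (write(7)): arr=[18 16 17 5 7] head=1 tail=0 count=4
After op 9 (write(4)): arr=[4 16 17 5 7] head=1 tail=1 count=5
After op 10 (write(9)): arr=[4 9 17 5 7] head=2 tail=2 count=5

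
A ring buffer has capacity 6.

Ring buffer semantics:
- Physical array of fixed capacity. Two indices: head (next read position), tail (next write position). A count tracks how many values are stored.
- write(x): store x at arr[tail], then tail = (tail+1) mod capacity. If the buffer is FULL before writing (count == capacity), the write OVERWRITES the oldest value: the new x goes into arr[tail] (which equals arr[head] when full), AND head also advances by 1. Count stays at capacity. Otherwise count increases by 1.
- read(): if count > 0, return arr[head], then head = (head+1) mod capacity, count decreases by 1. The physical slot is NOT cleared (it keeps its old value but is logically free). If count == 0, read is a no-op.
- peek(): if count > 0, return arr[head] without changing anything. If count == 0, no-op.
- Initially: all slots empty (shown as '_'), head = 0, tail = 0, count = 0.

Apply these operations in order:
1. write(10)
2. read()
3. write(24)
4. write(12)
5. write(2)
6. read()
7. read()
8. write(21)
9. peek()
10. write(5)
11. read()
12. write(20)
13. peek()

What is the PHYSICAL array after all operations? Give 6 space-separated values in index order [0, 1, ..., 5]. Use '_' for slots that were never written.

After op 1 (write(10)): arr=[10 _ _ _ _ _] head=0 tail=1 count=1
After op 2 (read()): arr=[10 _ _ _ _ _] head=1 tail=1 count=0
After op 3 (write(24)): arr=[10 24 _ _ _ _] head=1 tail=2 count=1
After op 4 (write(12)): arr=[10 24 12 _ _ _] head=1 tail=3 count=2
After op 5 (write(2)): arr=[10 24 12 2 _ _] head=1 tail=4 count=3
After op 6 (read()): arr=[10 24 12 2 _ _] head=2 tail=4 count=2
After op 7 (read()): arr=[10 24 12 2 _ _] head=3 tail=4 count=1
After op 8 (write(21)): arr=[10 24 12 2 21 _] head=3 tail=5 count=2
After op 9 (peek()): arr=[10 24 12 2 21 _] head=3 tail=5 count=2
After op 10 (write(5)): arr=[10 24 12 2 21 5] head=3 tail=0 count=3
After op 11 (read()): arr=[10 24 12 2 21 5] head=4 tail=0 count=2
After op 12 (write(20)): arr=[20 24 12 2 21 5] head=4 tail=1 count=3
After op 13 (peek()): arr=[20 24 12 2 21 5] head=4 tail=1 count=3

Answer: 20 24 12 2 21 5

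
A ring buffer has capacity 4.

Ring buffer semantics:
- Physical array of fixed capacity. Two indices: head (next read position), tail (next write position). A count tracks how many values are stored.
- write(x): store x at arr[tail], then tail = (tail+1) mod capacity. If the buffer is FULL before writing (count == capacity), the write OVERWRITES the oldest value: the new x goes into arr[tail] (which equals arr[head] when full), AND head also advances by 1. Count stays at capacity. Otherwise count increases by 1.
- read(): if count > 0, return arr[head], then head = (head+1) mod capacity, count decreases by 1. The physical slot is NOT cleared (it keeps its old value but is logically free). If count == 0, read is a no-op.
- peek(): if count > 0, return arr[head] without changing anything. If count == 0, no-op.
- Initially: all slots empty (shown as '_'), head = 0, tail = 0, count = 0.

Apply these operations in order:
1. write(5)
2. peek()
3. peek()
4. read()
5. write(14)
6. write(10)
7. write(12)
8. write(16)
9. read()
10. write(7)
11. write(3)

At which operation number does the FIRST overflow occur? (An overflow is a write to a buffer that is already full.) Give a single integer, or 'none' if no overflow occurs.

Answer: 11

Derivation:
After op 1 (write(5)): arr=[5 _ _ _] head=0 tail=1 count=1
After op 2 (peek()): arr=[5 _ _ _] head=0 tail=1 count=1
After op 3 (peek()): arr=[5 _ _ _] head=0 tail=1 count=1
After op 4 (read()): arr=[5 _ _ _] head=1 tail=1 count=0
After op 5 (write(14)): arr=[5 14 _ _] head=1 tail=2 count=1
After op 6 (write(10)): arr=[5 14 10 _] head=1 tail=3 count=2
After op 7 (write(12)): arr=[5 14 10 12] head=1 tail=0 count=3
After op 8 (write(16)): arr=[16 14 10 12] head=1 tail=1 count=4
After op 9 (read()): arr=[16 14 10 12] head=2 tail=1 count=3
After op 10 (write(7)): arr=[16 7 10 12] head=2 tail=2 count=4
After op 11 (write(3)): arr=[16 7 3 12] head=3 tail=3 count=4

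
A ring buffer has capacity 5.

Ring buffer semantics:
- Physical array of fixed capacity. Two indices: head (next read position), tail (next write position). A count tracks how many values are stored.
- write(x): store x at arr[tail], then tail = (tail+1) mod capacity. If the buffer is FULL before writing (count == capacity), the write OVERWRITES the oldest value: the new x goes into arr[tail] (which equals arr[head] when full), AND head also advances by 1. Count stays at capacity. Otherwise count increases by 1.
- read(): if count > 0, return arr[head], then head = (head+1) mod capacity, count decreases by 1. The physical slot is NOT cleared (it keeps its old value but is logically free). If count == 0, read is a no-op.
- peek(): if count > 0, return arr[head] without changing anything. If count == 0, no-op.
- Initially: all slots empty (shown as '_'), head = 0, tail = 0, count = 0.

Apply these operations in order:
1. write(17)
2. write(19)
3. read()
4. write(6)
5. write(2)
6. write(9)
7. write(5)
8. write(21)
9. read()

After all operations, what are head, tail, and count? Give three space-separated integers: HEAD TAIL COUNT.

After op 1 (write(17)): arr=[17 _ _ _ _] head=0 tail=1 count=1
After op 2 (write(19)): arr=[17 19 _ _ _] head=0 tail=2 count=2
After op 3 (read()): arr=[17 19 _ _ _] head=1 tail=2 count=1
After op 4 (write(6)): arr=[17 19 6 _ _] head=1 tail=3 count=2
After op 5 (write(2)): arr=[17 19 6 2 _] head=1 tail=4 count=3
After op 6 (write(9)): arr=[17 19 6 2 9] head=1 tail=0 count=4
After op 7 (write(5)): arr=[5 19 6 2 9] head=1 tail=1 count=5
After op 8 (write(21)): arr=[5 21 6 2 9] head=2 tail=2 count=5
After op 9 (read()): arr=[5 21 6 2 9] head=3 tail=2 count=4

Answer: 3 2 4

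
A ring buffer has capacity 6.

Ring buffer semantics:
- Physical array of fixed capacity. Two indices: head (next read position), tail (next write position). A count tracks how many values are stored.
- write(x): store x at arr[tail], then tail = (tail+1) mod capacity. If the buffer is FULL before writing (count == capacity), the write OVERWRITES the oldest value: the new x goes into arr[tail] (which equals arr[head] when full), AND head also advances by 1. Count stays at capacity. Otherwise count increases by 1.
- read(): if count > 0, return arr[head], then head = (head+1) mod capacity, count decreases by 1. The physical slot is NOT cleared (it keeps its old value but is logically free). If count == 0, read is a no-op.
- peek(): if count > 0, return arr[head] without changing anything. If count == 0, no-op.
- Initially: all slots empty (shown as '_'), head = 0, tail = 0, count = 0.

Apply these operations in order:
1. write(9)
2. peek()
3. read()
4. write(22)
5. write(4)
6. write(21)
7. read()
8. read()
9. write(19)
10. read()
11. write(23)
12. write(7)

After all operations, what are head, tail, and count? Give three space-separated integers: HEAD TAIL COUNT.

After op 1 (write(9)): arr=[9 _ _ _ _ _] head=0 tail=1 count=1
After op 2 (peek()): arr=[9 _ _ _ _ _] head=0 tail=1 count=1
After op 3 (read()): arr=[9 _ _ _ _ _] head=1 tail=1 count=0
After op 4 (write(22)): arr=[9 22 _ _ _ _] head=1 tail=2 count=1
After op 5 (write(4)): arr=[9 22 4 _ _ _] head=1 tail=3 count=2
After op 6 (write(21)): arr=[9 22 4 21 _ _] head=1 tail=4 count=3
After op 7 (read()): arr=[9 22 4 21 _ _] head=2 tail=4 count=2
After op 8 (read()): arr=[9 22 4 21 _ _] head=3 tail=4 count=1
After op 9 (write(19)): arr=[9 22 4 21 19 _] head=3 tail=5 count=2
After op 10 (read()): arr=[9 22 4 21 19 _] head=4 tail=5 count=1
After op 11 (write(23)): arr=[9 22 4 21 19 23] head=4 tail=0 count=2
After op 12 (write(7)): arr=[7 22 4 21 19 23] head=4 tail=1 count=3

Answer: 4 1 3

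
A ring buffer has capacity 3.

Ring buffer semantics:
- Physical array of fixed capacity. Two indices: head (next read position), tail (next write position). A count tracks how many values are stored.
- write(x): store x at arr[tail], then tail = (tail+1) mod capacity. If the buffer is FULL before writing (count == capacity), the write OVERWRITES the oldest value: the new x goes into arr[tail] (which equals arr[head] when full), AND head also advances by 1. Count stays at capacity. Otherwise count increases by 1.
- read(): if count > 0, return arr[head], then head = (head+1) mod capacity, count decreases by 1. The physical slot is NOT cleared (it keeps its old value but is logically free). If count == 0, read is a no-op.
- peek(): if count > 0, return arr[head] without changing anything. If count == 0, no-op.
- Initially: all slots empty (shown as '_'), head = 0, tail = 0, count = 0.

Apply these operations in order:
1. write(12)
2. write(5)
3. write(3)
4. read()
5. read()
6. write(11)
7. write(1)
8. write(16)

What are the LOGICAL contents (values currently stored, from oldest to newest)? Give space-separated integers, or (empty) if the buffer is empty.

Answer: 11 1 16

Derivation:
After op 1 (write(12)): arr=[12 _ _] head=0 tail=1 count=1
After op 2 (write(5)): arr=[12 5 _] head=0 tail=2 count=2
After op 3 (write(3)): arr=[12 5 3] head=0 tail=0 count=3
After op 4 (read()): arr=[12 5 3] head=1 tail=0 count=2
After op 5 (read()): arr=[12 5 3] head=2 tail=0 count=1
After op 6 (write(11)): arr=[11 5 3] head=2 tail=1 count=2
After op 7 (write(1)): arr=[11 1 3] head=2 tail=2 count=3
After op 8 (write(16)): arr=[11 1 16] head=0 tail=0 count=3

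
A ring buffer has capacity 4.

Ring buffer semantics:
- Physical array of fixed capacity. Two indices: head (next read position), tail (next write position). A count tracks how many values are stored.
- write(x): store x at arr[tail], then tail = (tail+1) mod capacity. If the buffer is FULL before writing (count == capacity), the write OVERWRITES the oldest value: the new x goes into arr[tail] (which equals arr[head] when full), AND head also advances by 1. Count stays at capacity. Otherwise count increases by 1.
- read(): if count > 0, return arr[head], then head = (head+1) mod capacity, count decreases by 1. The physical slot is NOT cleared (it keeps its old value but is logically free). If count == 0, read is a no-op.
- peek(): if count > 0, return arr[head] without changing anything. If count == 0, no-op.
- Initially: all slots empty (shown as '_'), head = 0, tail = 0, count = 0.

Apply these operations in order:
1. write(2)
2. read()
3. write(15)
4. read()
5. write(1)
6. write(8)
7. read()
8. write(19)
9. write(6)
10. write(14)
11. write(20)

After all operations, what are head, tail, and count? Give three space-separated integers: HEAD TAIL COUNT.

After op 1 (write(2)): arr=[2 _ _ _] head=0 tail=1 count=1
After op 2 (read()): arr=[2 _ _ _] head=1 tail=1 count=0
After op 3 (write(15)): arr=[2 15 _ _] head=1 tail=2 count=1
After op 4 (read()): arr=[2 15 _ _] head=2 tail=2 count=0
After op 5 (write(1)): arr=[2 15 1 _] head=2 tail=3 count=1
After op 6 (write(8)): arr=[2 15 1 8] head=2 tail=0 count=2
After op 7 (read()): arr=[2 15 1 8] head=3 tail=0 count=1
After op 8 (write(19)): arr=[19 15 1 8] head=3 tail=1 count=2
After op 9 (write(6)): arr=[19 6 1 8] head=3 tail=2 count=3
After op 10 (write(14)): arr=[19 6 14 8] head=3 tail=3 count=4
After op 11 (write(20)): arr=[19 6 14 20] head=0 tail=0 count=4

Answer: 0 0 4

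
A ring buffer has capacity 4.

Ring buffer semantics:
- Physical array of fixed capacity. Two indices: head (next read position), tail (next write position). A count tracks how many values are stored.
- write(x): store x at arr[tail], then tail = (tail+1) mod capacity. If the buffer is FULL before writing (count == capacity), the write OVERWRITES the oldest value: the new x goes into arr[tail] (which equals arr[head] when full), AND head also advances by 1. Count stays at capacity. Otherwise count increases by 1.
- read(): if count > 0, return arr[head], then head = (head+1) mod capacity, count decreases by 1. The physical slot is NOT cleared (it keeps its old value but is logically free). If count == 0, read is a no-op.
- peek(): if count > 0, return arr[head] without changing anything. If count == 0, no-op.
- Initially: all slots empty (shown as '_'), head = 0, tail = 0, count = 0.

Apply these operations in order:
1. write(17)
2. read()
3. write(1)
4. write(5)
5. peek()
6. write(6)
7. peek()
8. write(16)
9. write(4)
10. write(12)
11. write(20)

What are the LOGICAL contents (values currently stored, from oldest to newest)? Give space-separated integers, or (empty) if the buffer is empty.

Answer: 16 4 12 20

Derivation:
After op 1 (write(17)): arr=[17 _ _ _] head=0 tail=1 count=1
After op 2 (read()): arr=[17 _ _ _] head=1 tail=1 count=0
After op 3 (write(1)): arr=[17 1 _ _] head=1 tail=2 count=1
After op 4 (write(5)): arr=[17 1 5 _] head=1 tail=3 count=2
After op 5 (peek()): arr=[17 1 5 _] head=1 tail=3 count=2
After op 6 (write(6)): arr=[17 1 5 6] head=1 tail=0 count=3
After op 7 (peek()): arr=[17 1 5 6] head=1 tail=0 count=3
After op 8 (write(16)): arr=[16 1 5 6] head=1 tail=1 count=4
After op 9 (write(4)): arr=[16 4 5 6] head=2 tail=2 count=4
After op 10 (write(12)): arr=[16 4 12 6] head=3 tail=3 count=4
After op 11 (write(20)): arr=[16 4 12 20] head=0 tail=0 count=4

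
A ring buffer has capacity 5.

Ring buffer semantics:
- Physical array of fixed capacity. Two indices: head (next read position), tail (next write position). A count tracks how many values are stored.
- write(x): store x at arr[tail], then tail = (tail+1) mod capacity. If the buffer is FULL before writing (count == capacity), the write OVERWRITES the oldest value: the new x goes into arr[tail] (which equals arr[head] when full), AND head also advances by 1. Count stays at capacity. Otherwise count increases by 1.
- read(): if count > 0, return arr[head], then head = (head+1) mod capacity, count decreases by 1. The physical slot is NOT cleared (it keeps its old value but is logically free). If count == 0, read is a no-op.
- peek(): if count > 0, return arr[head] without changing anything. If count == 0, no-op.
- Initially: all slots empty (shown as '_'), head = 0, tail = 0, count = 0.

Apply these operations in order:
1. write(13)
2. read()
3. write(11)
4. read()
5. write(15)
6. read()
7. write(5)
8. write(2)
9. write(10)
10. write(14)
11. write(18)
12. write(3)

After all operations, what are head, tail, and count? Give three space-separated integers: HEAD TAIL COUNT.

After op 1 (write(13)): arr=[13 _ _ _ _] head=0 tail=1 count=1
After op 2 (read()): arr=[13 _ _ _ _] head=1 tail=1 count=0
After op 3 (write(11)): arr=[13 11 _ _ _] head=1 tail=2 count=1
After op 4 (read()): arr=[13 11 _ _ _] head=2 tail=2 count=0
After op 5 (write(15)): arr=[13 11 15 _ _] head=2 tail=3 count=1
After op 6 (read()): arr=[13 11 15 _ _] head=3 tail=3 count=0
After op 7 (write(5)): arr=[13 11 15 5 _] head=3 tail=4 count=1
After op 8 (write(2)): arr=[13 11 15 5 2] head=3 tail=0 count=2
After op 9 (write(10)): arr=[10 11 15 5 2] head=3 tail=1 count=3
After op 10 (write(14)): arr=[10 14 15 5 2] head=3 tail=2 count=4
After op 11 (write(18)): arr=[10 14 18 5 2] head=3 tail=3 count=5
After op 12 (write(3)): arr=[10 14 18 3 2] head=4 tail=4 count=5

Answer: 4 4 5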